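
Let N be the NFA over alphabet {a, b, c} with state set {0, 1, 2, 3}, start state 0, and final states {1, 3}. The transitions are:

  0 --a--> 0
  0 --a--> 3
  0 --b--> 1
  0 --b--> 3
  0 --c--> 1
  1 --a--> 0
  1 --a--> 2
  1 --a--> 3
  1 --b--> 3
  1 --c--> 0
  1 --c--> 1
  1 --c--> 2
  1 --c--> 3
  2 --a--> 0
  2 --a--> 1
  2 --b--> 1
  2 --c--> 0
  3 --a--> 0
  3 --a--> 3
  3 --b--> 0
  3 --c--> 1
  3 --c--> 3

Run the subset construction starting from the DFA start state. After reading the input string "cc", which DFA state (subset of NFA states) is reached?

{0, 1, 2, 3}

Start: {0}.
δ(0,c) = {1}.
Union: {1}.
After c: {1}.
δ(1,c) = {0, 1, 2, 3}.
Union: {0, 1, 2, 3}.
After c: {0, 1, 2, 3}.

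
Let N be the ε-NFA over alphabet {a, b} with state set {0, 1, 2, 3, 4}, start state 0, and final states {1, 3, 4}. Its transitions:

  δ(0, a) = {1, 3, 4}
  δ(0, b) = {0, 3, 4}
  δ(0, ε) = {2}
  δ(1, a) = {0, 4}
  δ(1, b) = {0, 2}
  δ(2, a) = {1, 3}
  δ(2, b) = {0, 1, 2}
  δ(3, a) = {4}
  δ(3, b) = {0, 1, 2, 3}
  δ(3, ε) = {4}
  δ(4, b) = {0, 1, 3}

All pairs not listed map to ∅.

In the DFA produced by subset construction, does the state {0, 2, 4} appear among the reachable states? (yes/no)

yes

Start state of the DFA: {0, 2} (ε-closure of the NFA start).
{0, 2} --a--> {1, 3, 4}  [new]
{0, 2} --b--> {0, 1, 2, 3, 4}  [new]
{1, 3, 4} --a--> {0, 2, 4}  [new]
{1, 3, 4} --b--> {0, 1, 2, 3, 4}  [seen]
{0, 1, 2, 3, 4} --a--> {0, 1, 2, 3, 4}  [seen]
{0, 1, 2, 3, 4} --b--> {0, 1, 2, 3, 4}  [seen]
{0, 2, 4} --a--> {1, 3, 4}  [seen]
{0, 2, 4} --b--> {0, 1, 2, 3, 4}  [seen]
Reachable DFA states: {0, 2}, {1, 3, 4}, {0, 1, 2, 3, 4}, {0, 2, 4}.
{0, 2, 4} is among them.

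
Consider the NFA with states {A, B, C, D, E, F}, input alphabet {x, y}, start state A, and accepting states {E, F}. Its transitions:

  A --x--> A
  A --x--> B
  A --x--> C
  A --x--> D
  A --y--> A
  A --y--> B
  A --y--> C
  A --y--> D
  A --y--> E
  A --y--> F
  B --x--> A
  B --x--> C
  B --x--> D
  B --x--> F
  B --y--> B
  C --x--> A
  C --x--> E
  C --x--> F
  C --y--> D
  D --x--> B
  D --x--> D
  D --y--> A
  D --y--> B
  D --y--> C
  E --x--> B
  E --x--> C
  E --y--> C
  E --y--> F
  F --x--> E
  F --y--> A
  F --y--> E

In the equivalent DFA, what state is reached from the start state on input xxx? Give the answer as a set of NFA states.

Start: {A}.
δ(A,x) = {A, B, C, D}.
Union: {A, B, C, D}.
After x: {A, B, C, D}.
δ(A,x) = {A, B, C, D}; δ(B,x) = {A, C, D, F}; δ(C,x) = {A, E, F}; δ(D,x) = {B, D}.
Union: {A, B, C, D, E, F}.
After x: {A, B, C, D, E, F}.
δ(A,x) = {A, B, C, D}; δ(B,x) = {A, C, D, F}; δ(C,x) = {A, E, F}; δ(D,x) = {B, D}; δ(E,x) = {B, C}; δ(F,x) = {E}.
Union: {A, B, C, D, E, F}.
After x: {A, B, C, D, E, F}.

{A, B, C, D, E, F}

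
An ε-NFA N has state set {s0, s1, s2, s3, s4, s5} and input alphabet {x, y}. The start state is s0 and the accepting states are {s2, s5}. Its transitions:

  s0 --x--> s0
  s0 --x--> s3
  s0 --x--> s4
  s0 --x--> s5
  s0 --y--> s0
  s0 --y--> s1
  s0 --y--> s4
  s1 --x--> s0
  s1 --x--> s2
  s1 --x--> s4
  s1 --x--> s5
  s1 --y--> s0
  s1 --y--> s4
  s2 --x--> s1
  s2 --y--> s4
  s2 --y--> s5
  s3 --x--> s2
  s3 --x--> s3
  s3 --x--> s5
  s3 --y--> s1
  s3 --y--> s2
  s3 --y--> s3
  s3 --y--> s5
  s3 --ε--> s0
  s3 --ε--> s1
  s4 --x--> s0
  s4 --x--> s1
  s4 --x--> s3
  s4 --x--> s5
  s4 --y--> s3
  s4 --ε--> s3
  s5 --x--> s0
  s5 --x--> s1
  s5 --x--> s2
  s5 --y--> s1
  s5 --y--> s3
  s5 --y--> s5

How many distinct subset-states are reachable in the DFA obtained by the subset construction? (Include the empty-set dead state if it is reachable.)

Start state of the DFA: {s0} (ε-closure of the NFA start).
{s0} --x--> {s0, s1, s3, s4, s5}  [new]
{s0} --y--> {s0, s1, s3, s4}  [new]
{s0, s1, s3, s4, s5} --x--> {s0, s1, s2, s3, s4, s5}  [new]
{s0, s1, s3, s4, s5} --y--> {s0, s1, s2, s3, s4, s5}  [seen]
{s0, s1, s3, s4} --x--> {s0, s1, s2, s3, s4, s5}  [seen]
{s0, s1, s3, s4} --y--> {s0, s1, s2, s3, s4, s5}  [seen]
{s0, s1, s2, s3, s4, s5} --x--> {s0, s1, s2, s3, s4, s5}  [seen]
{s0, s1, s2, s3, s4, s5} --y--> {s0, s1, s2, s3, s4, s5}  [seen]
Reachable DFA states: {s0}, {s0, s1, s3, s4, s5}, {s0, s1, s3, s4}, {s0, s1, s2, s3, s4, s5}.

4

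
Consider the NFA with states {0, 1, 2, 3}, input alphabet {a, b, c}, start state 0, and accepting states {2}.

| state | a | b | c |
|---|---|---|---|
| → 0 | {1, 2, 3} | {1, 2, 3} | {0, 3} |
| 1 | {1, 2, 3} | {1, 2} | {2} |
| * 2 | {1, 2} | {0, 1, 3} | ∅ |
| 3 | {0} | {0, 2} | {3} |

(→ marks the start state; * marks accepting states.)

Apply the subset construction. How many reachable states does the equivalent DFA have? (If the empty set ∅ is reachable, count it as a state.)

9

Start state of the DFA: {0}.
{0} --a--> {1, 2, 3}  [new]
{0} --b--> {1, 2, 3}  [seen]
{0} --c--> {0, 3}  [new]
{1, 2, 3} --a--> {0, 1, 2, 3}  [new]
{1, 2, 3} --b--> {0, 1, 2, 3}  [seen]
{1, 2, 3} --c--> {2, 3}  [new]
{0, 3} --a--> {0, 1, 2, 3}  [seen]
{0, 3} --b--> {0, 1, 2, 3}  [seen]
{0, 3} --c--> {0, 3}  [seen]
{0, 1, 2, 3} --a--> {0, 1, 2, 3}  [seen]
{0, 1, 2, 3} --b--> {0, 1, 2, 3}  [seen]
{0, 1, 2, 3} --c--> {0, 2, 3}  [new]
{2, 3} --a--> {0, 1, 2}  [new]
{2, 3} --b--> {0, 1, 2, 3}  [seen]
{2, 3} --c--> {3}  [new]
{0, 2, 3} --a--> {0, 1, 2, 3}  [seen]
{0, 2, 3} --b--> {0, 1, 2, 3}  [seen]
{0, 2, 3} --c--> {0, 3}  [seen]
{0, 1, 2} --a--> {1, 2, 3}  [seen]
{0, 1, 2} --b--> {0, 1, 2, 3}  [seen]
{0, 1, 2} --c--> {0, 2, 3}  [seen]
{3} --a--> {0}  [seen]
{3} --b--> {0, 2}  [new]
{3} --c--> {3}  [seen]
{0, 2} --a--> {1, 2, 3}  [seen]
{0, 2} --b--> {0, 1, 2, 3}  [seen]
{0, 2} --c--> {0, 3}  [seen]
Reachable DFA states: {0}, {1, 2, 3}, {0, 3}, {0, 1, 2, 3}, {2, 3}, {0, 2, 3}, {0, 1, 2}, {3}, {0, 2}.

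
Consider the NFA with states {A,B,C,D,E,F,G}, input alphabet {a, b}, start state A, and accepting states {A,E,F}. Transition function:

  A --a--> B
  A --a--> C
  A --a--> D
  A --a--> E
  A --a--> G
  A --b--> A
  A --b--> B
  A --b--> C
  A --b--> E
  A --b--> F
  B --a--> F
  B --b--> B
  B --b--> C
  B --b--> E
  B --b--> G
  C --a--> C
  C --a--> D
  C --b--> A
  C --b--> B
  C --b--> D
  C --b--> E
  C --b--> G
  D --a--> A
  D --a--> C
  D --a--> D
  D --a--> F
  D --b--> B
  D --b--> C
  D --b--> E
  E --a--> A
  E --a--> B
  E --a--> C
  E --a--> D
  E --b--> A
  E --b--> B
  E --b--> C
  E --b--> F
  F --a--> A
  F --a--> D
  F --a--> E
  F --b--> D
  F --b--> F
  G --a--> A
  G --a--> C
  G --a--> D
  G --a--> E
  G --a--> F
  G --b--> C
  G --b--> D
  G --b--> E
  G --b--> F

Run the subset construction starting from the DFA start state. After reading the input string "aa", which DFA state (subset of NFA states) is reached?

{A,B,C,D,E,F}

Start: {A}.
δ(A,a) = {B,C,D,E,G}.
Union: {B,C,D,E,G}.
After a: {B,C,D,E,G}.
δ(B,a) = {F}; δ(C,a) = {C,D}; δ(D,a) = {A,C,D,F}; δ(E,a) = {A,B,C,D}; δ(G,a) = {A,C,D,E,F}.
Union: {A,B,C,D,E,F}.
After a: {A,B,C,D,E,F}.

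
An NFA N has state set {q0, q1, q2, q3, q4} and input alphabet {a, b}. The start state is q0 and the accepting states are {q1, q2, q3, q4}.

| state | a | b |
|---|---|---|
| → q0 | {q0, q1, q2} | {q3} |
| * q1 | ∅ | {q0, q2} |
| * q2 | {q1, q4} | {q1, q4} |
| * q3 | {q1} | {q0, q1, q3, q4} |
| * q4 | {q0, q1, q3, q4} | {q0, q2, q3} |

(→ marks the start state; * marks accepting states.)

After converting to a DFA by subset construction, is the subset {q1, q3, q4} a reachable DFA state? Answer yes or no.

Start state of the DFA: {q0}.
{q0} --a--> {q0, q1, q2}  [new]
{q0} --b--> {q3}  [new]
{q0, q1, q2} --a--> {q0, q1, q2, q4}  [new]
{q0, q1, q2} --b--> {q0, q1, q2, q3, q4}  [new]
{q3} --a--> {q1}  [new]
{q3} --b--> {q0, q1, q3, q4}  [new]
{q0, q1, q2, q4} --a--> {q0, q1, q2, q3, q4}  [seen]
{q0, q1, q2, q4} --b--> {q0, q1, q2, q3, q4}  [seen]
{q0, q1, q2, q3, q4} --a--> {q0, q1, q2, q3, q4}  [seen]
{q0, q1, q2, q3, q4} --b--> {q0, q1, q2, q3, q4}  [seen]
{q1} --a--> ∅  [new]
{q1} --b--> {q0, q2}  [new]
{q0, q1, q3, q4} --a--> {q0, q1, q2, q3, q4}  [seen]
{q0, q1, q3, q4} --b--> {q0, q1, q2, q3, q4}  [seen]
∅ --a--> ∅  [seen]
∅ --b--> ∅  [seen]
{q0, q2} --a--> {q0, q1, q2, q4}  [seen]
{q0, q2} --b--> {q1, q3, q4}  [new]
{q1, q3, q4} --a--> {q0, q1, q3, q4}  [seen]
{q1, q3, q4} --b--> {q0, q1, q2, q3, q4}  [seen]
Reachable DFA states: {q0}, {q0, q1, q2}, {q3}, {q0, q1, q2, q4}, {q0, q1, q2, q3, q4}, {q1}, {q0, q1, q3, q4}, ∅, {q0, q2}, {q1, q3, q4}.
{q1, q3, q4} is among them.

yes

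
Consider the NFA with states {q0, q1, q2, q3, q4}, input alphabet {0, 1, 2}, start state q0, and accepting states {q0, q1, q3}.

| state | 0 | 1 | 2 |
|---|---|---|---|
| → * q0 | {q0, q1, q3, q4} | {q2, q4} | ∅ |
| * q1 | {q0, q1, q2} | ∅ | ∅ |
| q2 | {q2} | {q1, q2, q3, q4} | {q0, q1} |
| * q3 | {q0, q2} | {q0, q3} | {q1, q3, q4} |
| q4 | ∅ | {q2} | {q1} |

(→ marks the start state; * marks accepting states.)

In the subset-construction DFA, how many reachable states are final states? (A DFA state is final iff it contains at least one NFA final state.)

9

Start state of the DFA: {q0}.
{q0} --0--> {q0, q1, q3, q4}  [new]
{q0} --1--> {q2, q4}  [new]
{q0} --2--> ∅  [new]
{q0, q1, q3, q4} --0--> {q0, q1, q2, q3, q4}  [new]
{q0, q1, q3, q4} --1--> {q0, q2, q3, q4}  [new]
{q0, q1, q3, q4} --2--> {q1, q3, q4}  [new]
{q2, q4} --0--> {q2}  [new]
{q2, q4} --1--> {q1, q2, q3, q4}  [new]
{q2, q4} --2--> {q0, q1}  [new]
∅ --0--> ∅  [seen]
∅ --1--> ∅  [seen]
∅ --2--> ∅  [seen]
{q0, q1, q2, q3, q4} --0--> {q0, q1, q2, q3, q4}  [seen]
{q0, q1, q2, q3, q4} --1--> {q0, q1, q2, q3, q4}  [seen]
{q0, q1, q2, q3, q4} --2--> {q0, q1, q3, q4}  [seen]
{q0, q2, q3, q4} --0--> {q0, q1, q2, q3, q4}  [seen]
{q0, q2, q3, q4} --1--> {q0, q1, q2, q3, q4}  [seen]
{q0, q2, q3, q4} --2--> {q0, q1, q3, q4}  [seen]
{q1, q3, q4} --0--> {q0, q1, q2}  [new]
{q1, q3, q4} --1--> {q0, q2, q3}  [new]
{q1, q3, q4} --2--> {q1, q3, q4}  [seen]
{q2} --0--> {q2}  [seen]
{q2} --1--> {q1, q2, q3, q4}  [seen]
{q2} --2--> {q0, q1}  [seen]
{q1, q2, q3, q4} --0--> {q0, q1, q2}  [seen]
{q1, q2, q3, q4} --1--> {q0, q1, q2, q3, q4}  [seen]
{q1, q2, q3, q4} --2--> {q0, q1, q3, q4}  [seen]
{q0, q1} --0--> {q0, q1, q2, q3, q4}  [seen]
{q0, q1} --1--> {q2, q4}  [seen]
{q0, q1} --2--> ∅  [seen]
{q0, q1, q2} --0--> {q0, q1, q2, q3, q4}  [seen]
{q0, q1, q2} --1--> {q1, q2, q3, q4}  [seen]
{q0, q1, q2} --2--> {q0, q1}  [seen]
{q0, q2, q3} --0--> {q0, q1, q2, q3, q4}  [seen]
{q0, q2, q3} --1--> {q0, q1, q2, q3, q4}  [seen]
{q0, q2, q3} --2--> {q0, q1, q3, q4}  [seen]
Reachable DFA states: {q0}, {q0, q1, q3, q4}, {q2, q4}, ∅, {q0, q1, q2, q3, q4}, {q0, q2, q3, q4}, {q1, q3, q4}, {q2}, {q1, q2, q3, q4}, {q0, q1}, {q0, q1, q2}, {q0, q2, q3}.
Accepting DFA states (contain an NFA accepting state): {q0}, {q0, q1, q3, q4}, {q0, q1, q2, q3, q4}, {q0, q2, q3, q4}, {q1, q3, q4}, {q1, q2, q3, q4}, {q0, q1}, {q0, q1, q2}, {q0, q2, q3}.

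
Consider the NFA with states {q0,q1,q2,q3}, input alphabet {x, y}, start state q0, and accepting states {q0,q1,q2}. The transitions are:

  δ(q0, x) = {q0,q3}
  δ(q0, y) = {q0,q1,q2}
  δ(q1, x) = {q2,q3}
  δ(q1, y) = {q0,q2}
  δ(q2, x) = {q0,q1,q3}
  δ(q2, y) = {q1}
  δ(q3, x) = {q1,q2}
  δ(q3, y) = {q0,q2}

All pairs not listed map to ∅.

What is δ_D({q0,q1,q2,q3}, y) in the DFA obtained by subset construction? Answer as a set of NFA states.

δ(q0,y) = {q0,q1,q2}; δ(q1,y) = {q0,q2}; δ(q2,y) = {q1}; δ(q3,y) = {q0,q2}.
Union: {q0,q1,q2}.

{q0,q1,q2}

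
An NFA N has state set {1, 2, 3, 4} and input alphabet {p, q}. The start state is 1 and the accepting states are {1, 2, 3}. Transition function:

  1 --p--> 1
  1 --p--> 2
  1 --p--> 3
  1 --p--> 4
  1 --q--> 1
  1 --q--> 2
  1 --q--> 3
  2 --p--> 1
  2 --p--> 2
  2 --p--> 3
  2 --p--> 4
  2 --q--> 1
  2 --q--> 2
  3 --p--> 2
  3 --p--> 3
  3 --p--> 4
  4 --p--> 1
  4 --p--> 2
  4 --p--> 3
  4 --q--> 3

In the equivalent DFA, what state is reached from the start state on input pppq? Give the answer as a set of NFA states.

Start: {1}.
δ(1,p) = {1, 2, 3, 4}.
Union: {1, 2, 3, 4}.
After p: {1, 2, 3, 4}.
δ(1,p) = {1, 2, 3, 4}; δ(2,p) = {1, 2, 3, 4}; δ(3,p) = {2, 3, 4}; δ(4,p) = {1, 2, 3}.
Union: {1, 2, 3, 4}.
After p: {1, 2, 3, 4}.
δ(1,p) = {1, 2, 3, 4}; δ(2,p) = {1, 2, 3, 4}; δ(3,p) = {2, 3, 4}; δ(4,p) = {1, 2, 3}.
Union: {1, 2, 3, 4}.
After p: {1, 2, 3, 4}.
δ(1,q) = {1, 2, 3}; δ(2,q) = {1, 2}; δ(3,q) = ∅; δ(4,q) = {3}.
Union: {1, 2, 3}.
After q: {1, 2, 3}.

{1, 2, 3}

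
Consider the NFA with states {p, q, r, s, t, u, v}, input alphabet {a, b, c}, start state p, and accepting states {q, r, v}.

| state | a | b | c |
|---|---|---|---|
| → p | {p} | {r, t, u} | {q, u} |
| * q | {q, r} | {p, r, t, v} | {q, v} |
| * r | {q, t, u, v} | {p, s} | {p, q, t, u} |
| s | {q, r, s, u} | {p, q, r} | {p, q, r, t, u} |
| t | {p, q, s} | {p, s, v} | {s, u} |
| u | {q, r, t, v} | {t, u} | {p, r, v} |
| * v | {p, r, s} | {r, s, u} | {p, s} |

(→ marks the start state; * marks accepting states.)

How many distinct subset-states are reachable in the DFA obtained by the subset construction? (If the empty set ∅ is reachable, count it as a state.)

Start state of the DFA: {p}.
{p} --a--> {p}  [seen]
{p} --b--> {r, t, u}  [new]
{p} --c--> {q, u}  [new]
{r, t, u} --a--> {p, q, r, s, t, u, v}  [new]
{r, t, u} --b--> {p, s, t, u, v}  [new]
{r, t, u} --c--> {p, q, r, s, t, u, v}  [seen]
{q, u} --a--> {q, r, t, v}  [new]
{q, u} --b--> {p, r, t, u, v}  [new]
{q, u} --c--> {p, q, r, v}  [new]
{p, q, r, s, t, u, v} --a--> {p, q, r, s, t, u, v}  [seen]
{p, q, r, s, t, u, v} --b--> {p, q, r, s, t, u, v}  [seen]
{p, q, r, s, t, u, v} --c--> {p, q, r, s, t, u, v}  [seen]
{p, s, t, u, v} --a--> {p, q, r, s, t, u, v}  [seen]
{p, s, t, u, v} --b--> {p, q, r, s, t, u, v}  [seen]
{p, s, t, u, v} --c--> {p, q, r, s, t, u, v}  [seen]
{q, r, t, v} --a--> {p, q, r, s, t, u, v}  [seen]
{q, r, t, v} --b--> {p, r, s, t, u, v}  [new]
{q, r, t, v} --c--> {p, q, s, t, u, v}  [new]
{p, r, t, u, v} --a--> {p, q, r, s, t, u, v}  [seen]
{p, r, t, u, v} --b--> {p, r, s, t, u, v}  [seen]
{p, r, t, u, v} --c--> {p, q, r, s, t, u, v}  [seen]
{p, q, r, v} --a--> {p, q, r, s, t, u, v}  [seen]
{p, q, r, v} --b--> {p, r, s, t, u, v}  [seen]
{p, q, r, v} --c--> {p, q, s, t, u, v}  [seen]
{p, r, s, t, u, v} --a--> {p, q, r, s, t, u, v}  [seen]
{p, r, s, t, u, v} --b--> {p, q, r, s, t, u, v}  [seen]
{p, r, s, t, u, v} --c--> {p, q, r, s, t, u, v}  [seen]
{p, q, s, t, u, v} --a--> {p, q, r, s, t, u, v}  [seen]
{p, q, s, t, u, v} --b--> {p, q, r, s, t, u, v}  [seen]
{p, q, s, t, u, v} --c--> {p, q, r, s, t, u, v}  [seen]
Reachable DFA states: {p}, {r, t, u}, {q, u}, {p, q, r, s, t, u, v}, {p, s, t, u, v}, {q, r, t, v}, {p, r, t, u, v}, {p, q, r, v}, {p, r, s, t, u, v}, {p, q, s, t, u, v}.

10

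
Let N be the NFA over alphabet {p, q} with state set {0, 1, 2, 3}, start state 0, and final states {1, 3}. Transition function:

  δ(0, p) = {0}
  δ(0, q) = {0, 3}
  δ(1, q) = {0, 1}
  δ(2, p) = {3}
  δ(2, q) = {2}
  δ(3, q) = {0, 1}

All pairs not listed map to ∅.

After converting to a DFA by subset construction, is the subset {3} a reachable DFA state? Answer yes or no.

no

Start state of the DFA: {0}.
{0} --p--> {0}  [seen]
{0} --q--> {0, 3}  [new]
{0, 3} --p--> {0}  [seen]
{0, 3} --q--> {0, 1, 3}  [new]
{0, 1, 3} --p--> {0}  [seen]
{0, 1, 3} --q--> {0, 1, 3}  [seen]
Reachable DFA states: {0}, {0, 3}, {0, 1, 3}.
{3} is not among them.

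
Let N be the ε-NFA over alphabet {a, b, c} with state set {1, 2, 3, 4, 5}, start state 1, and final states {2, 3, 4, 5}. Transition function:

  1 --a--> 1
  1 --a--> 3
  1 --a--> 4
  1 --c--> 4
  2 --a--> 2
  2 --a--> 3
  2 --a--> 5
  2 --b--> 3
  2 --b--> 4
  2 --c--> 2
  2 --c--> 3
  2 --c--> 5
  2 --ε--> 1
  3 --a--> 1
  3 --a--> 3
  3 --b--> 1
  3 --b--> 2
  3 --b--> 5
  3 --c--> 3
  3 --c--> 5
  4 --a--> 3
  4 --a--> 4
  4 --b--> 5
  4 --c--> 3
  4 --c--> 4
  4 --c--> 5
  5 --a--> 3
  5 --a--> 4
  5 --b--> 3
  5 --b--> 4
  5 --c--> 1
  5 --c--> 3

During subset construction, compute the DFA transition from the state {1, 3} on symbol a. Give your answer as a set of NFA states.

{1, 3, 4}

δ(1,a) = {1, 3, 4}; δ(3,a) = {1, 3}.
Union: {1, 3, 4}.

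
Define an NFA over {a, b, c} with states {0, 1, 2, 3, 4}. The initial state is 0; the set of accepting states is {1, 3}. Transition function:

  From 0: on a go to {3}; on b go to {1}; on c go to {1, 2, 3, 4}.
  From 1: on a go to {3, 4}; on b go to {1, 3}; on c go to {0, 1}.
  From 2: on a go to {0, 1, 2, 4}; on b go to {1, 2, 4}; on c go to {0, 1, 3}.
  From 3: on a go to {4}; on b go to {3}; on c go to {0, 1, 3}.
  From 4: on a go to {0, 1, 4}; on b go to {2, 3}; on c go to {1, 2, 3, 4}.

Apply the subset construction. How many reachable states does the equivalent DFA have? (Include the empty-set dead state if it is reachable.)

Start state of the DFA: {0}.
{0} --a--> {3}  [new]
{0} --b--> {1}  [new]
{0} --c--> {1, 2, 3, 4}  [new]
{3} --a--> {4}  [new]
{3} --b--> {3}  [seen]
{3} --c--> {0, 1, 3}  [new]
{1} --a--> {3, 4}  [new]
{1} --b--> {1, 3}  [new]
{1} --c--> {0, 1}  [new]
{1, 2, 3, 4} --a--> {0, 1, 2, 3, 4}  [new]
{1, 2, 3, 4} --b--> {1, 2, 3, 4}  [seen]
{1, 2, 3, 4} --c--> {0, 1, 2, 3, 4}  [seen]
{4} --a--> {0, 1, 4}  [new]
{4} --b--> {2, 3}  [new]
{4} --c--> {1, 2, 3, 4}  [seen]
{0, 1, 3} --a--> {3, 4}  [seen]
{0, 1, 3} --b--> {1, 3}  [seen]
{0, 1, 3} --c--> {0, 1, 2, 3, 4}  [seen]
{3, 4} --a--> {0, 1, 4}  [seen]
{3, 4} --b--> {2, 3}  [seen]
{3, 4} --c--> {0, 1, 2, 3, 4}  [seen]
{1, 3} --a--> {3, 4}  [seen]
{1, 3} --b--> {1, 3}  [seen]
{1, 3} --c--> {0, 1, 3}  [seen]
{0, 1} --a--> {3, 4}  [seen]
{0, 1} --b--> {1, 3}  [seen]
{0, 1} --c--> {0, 1, 2, 3, 4}  [seen]
{0, 1, 2, 3, 4} --a--> {0, 1, 2, 3, 4}  [seen]
{0, 1, 2, 3, 4} --b--> {1, 2, 3, 4}  [seen]
{0, 1, 2, 3, 4} --c--> {0, 1, 2, 3, 4}  [seen]
{0, 1, 4} --a--> {0, 1, 3, 4}  [new]
{0, 1, 4} --b--> {1, 2, 3}  [new]
{0, 1, 4} --c--> {0, 1, 2, 3, 4}  [seen]
{2, 3} --a--> {0, 1, 2, 4}  [new]
{2, 3} --b--> {1, 2, 3, 4}  [seen]
{2, 3} --c--> {0, 1, 3}  [seen]
{0, 1, 3, 4} --a--> {0, 1, 3, 4}  [seen]
{0, 1, 3, 4} --b--> {1, 2, 3}  [seen]
{0, 1, 3, 4} --c--> {0, 1, 2, 3, 4}  [seen]
{1, 2, 3} --a--> {0, 1, 2, 3, 4}  [seen]
{1, 2, 3} --b--> {1, 2, 3, 4}  [seen]
{1, 2, 3} --c--> {0, 1, 3}  [seen]
{0, 1, 2, 4} --a--> {0, 1, 2, 3, 4}  [seen]
{0, 1, 2, 4} --b--> {1, 2, 3, 4}  [seen]
{0, 1, 2, 4} --c--> {0, 1, 2, 3, 4}  [seen]
Reachable DFA states: {0}, {3}, {1}, {1, 2, 3, 4}, {4}, {0, 1, 3}, {3, 4}, {1, 3}, {0, 1}, {0, 1, 2, 3, 4}, {0, 1, 4}, {2, 3}, {0, 1, 3, 4}, {1, 2, 3}, {0, 1, 2, 4}.

15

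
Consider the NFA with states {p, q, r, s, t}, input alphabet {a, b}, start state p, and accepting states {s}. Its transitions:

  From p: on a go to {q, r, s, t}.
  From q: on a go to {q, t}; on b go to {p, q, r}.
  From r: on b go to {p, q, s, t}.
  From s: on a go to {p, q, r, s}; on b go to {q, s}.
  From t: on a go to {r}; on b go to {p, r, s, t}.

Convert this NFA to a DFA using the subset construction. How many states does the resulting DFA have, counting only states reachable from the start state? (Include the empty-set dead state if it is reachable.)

Start state of the DFA: {p}.
{p} --a--> {q, r, s, t}  [new]
{p} --b--> ∅  [new]
{q, r, s, t} --a--> {p, q, r, s, t}  [new]
{q, r, s, t} --b--> {p, q, r, s, t}  [seen]
∅ --a--> ∅  [seen]
∅ --b--> ∅  [seen]
{p, q, r, s, t} --a--> {p, q, r, s, t}  [seen]
{p, q, r, s, t} --b--> {p, q, r, s, t}  [seen]
Reachable DFA states: {p}, {q, r, s, t}, ∅, {p, q, r, s, t}.

4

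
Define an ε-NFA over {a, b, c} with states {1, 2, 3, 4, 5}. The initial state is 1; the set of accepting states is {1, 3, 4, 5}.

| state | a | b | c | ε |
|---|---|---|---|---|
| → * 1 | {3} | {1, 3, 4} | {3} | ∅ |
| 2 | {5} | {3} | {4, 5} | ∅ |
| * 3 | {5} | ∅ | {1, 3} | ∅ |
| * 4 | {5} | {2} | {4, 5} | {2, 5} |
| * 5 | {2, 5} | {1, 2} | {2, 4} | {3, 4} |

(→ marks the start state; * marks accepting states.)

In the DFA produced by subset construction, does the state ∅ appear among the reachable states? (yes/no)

yes

Start state of the DFA: {1} (ε-closure of the NFA start).
{1} --a--> {3}  [new]
{1} --b--> {1, 2, 3, 4, 5}  [new]
{1} --c--> {3}  [seen]
{3} --a--> {2, 3, 4, 5}  [new]
{3} --b--> ∅  [new]
{3} --c--> {1, 3}  [new]
{1, 2, 3, 4, 5} --a--> {2, 3, 4, 5}  [seen]
{1, 2, 3, 4, 5} --b--> {1, 2, 3, 4, 5}  [seen]
{1, 2, 3, 4, 5} --c--> {1, 2, 3, 4, 5}  [seen]
{2, 3, 4, 5} --a--> {2, 3, 4, 5}  [seen]
{2, 3, 4, 5} --b--> {1, 2, 3}  [new]
{2, 3, 4, 5} --c--> {1, 2, 3, 4, 5}  [seen]
∅ --a--> ∅  [seen]
∅ --b--> ∅  [seen]
∅ --c--> ∅  [seen]
{1, 3} --a--> {2, 3, 4, 5}  [seen]
{1, 3} --b--> {1, 2, 3, 4, 5}  [seen]
{1, 3} --c--> {1, 3}  [seen]
{1, 2, 3} --a--> {2, 3, 4, 5}  [seen]
{1, 2, 3} --b--> {1, 2, 3, 4, 5}  [seen]
{1, 2, 3} --c--> {1, 2, 3, 4, 5}  [seen]
Reachable DFA states: {1}, {3}, {1, 2, 3, 4, 5}, {2, 3, 4, 5}, ∅, {1, 3}, {1, 2, 3}.
∅ is among them.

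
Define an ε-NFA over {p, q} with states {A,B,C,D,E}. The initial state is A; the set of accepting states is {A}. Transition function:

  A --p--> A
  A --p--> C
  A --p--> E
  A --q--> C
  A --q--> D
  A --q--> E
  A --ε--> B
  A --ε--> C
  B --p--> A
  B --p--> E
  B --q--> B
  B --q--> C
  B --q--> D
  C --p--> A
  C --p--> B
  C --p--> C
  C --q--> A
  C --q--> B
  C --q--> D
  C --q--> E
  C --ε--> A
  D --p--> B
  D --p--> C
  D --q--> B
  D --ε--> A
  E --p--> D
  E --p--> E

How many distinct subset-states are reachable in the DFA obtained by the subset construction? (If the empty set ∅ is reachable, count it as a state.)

Start state of the DFA: {A,B,C} (ε-closure of the NFA start).
{A,B,C} --p--> {A,B,C,E}  [new]
{A,B,C} --q--> {A,B,C,D,E}  [new]
{A,B,C,E} --p--> {A,B,C,D,E}  [seen]
{A,B,C,E} --q--> {A,B,C,D,E}  [seen]
{A,B,C,D,E} --p--> {A,B,C,D,E}  [seen]
{A,B,C,D,E} --q--> {A,B,C,D,E}  [seen]
Reachable DFA states: {A,B,C}, {A,B,C,E}, {A,B,C,D,E}.

3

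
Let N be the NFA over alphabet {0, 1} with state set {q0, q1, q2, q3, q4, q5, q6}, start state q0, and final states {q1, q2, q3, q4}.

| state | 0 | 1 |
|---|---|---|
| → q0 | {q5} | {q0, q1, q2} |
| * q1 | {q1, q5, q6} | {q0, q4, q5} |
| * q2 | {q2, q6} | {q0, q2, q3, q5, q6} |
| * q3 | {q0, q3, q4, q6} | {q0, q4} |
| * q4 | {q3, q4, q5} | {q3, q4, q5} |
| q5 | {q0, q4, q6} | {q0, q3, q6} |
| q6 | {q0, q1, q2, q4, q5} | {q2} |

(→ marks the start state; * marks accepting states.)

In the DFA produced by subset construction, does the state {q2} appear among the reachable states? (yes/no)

no

Start state of the DFA: {q0}.
{q0} --0--> {q5}  [new]
{q0} --1--> {q0, q1, q2}  [new]
{q5} --0--> {q0, q4, q6}  [new]
{q5} --1--> {q0, q3, q6}  [new]
{q0, q1, q2} --0--> {q1, q2, q5, q6}  [new]
{q0, q1, q2} --1--> {q0, q1, q2, q3, q4, q5, q6}  [new]
{q0, q4, q6} --0--> {q0, q1, q2, q3, q4, q5}  [new]
{q0, q4, q6} --1--> {q0, q1, q2, q3, q4, q5}  [seen]
{q0, q3, q6} --0--> {q0, q1, q2, q3, q4, q5, q6}  [seen]
{q0, q3, q6} --1--> {q0, q1, q2, q4}  [new]
{q1, q2, q5, q6} --0--> {q0, q1, q2, q4, q5, q6}  [new]
{q1, q2, q5, q6} --1--> {q0, q2, q3, q4, q5, q6}  [new]
{q0, q1, q2, q3, q4, q5, q6} --0--> {q0, q1, q2, q3, q4, q5, q6}  [seen]
{q0, q1, q2, q3, q4, q5, q6} --1--> {q0, q1, q2, q3, q4, q5, q6}  [seen]
{q0, q1, q2, q3, q4, q5} --0--> {q0, q1, q2, q3, q4, q5, q6}  [seen]
{q0, q1, q2, q3, q4, q5} --1--> {q0, q1, q2, q3, q4, q5, q6}  [seen]
{q0, q1, q2, q4} --0--> {q1, q2, q3, q4, q5, q6}  [new]
{q0, q1, q2, q4} --1--> {q0, q1, q2, q3, q4, q5, q6}  [seen]
{q0, q1, q2, q4, q5, q6} --0--> {q0, q1, q2, q3, q4, q5, q6}  [seen]
{q0, q1, q2, q4, q5, q6} --1--> {q0, q1, q2, q3, q4, q5, q6}  [seen]
{q0, q2, q3, q4, q5, q6} --0--> {q0, q1, q2, q3, q4, q5, q6}  [seen]
{q0, q2, q3, q4, q5, q6} --1--> {q0, q1, q2, q3, q4, q5, q6}  [seen]
{q1, q2, q3, q4, q5, q6} --0--> {q0, q1, q2, q3, q4, q5, q6}  [seen]
{q1, q2, q3, q4, q5, q6} --1--> {q0, q2, q3, q4, q5, q6}  [seen]
Reachable DFA states: {q0}, {q5}, {q0, q1, q2}, {q0, q4, q6}, {q0, q3, q6}, {q1, q2, q5, q6}, {q0, q1, q2, q3, q4, q5, q6}, {q0, q1, q2, q3, q4, q5}, {q0, q1, q2, q4}, {q0, q1, q2, q4, q5, q6}, {q0, q2, q3, q4, q5, q6}, {q1, q2, q3, q4, q5, q6}.
{q2} is not among them.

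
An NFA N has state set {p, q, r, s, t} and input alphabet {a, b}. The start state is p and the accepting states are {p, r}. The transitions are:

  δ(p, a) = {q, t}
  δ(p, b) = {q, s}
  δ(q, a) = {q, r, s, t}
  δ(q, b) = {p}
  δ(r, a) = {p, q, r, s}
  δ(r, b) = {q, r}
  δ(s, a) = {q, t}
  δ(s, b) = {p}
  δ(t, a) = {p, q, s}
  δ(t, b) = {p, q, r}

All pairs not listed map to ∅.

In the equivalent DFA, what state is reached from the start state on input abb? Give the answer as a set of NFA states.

Start: {p}.
δ(p,a) = {q, t}.
Union: {q, t}.
After a: {q, t}.
δ(q,b) = {p}; δ(t,b) = {p, q, r}.
Union: {p, q, r}.
After b: {p, q, r}.
δ(p,b) = {q, s}; δ(q,b) = {p}; δ(r,b) = {q, r}.
Union: {p, q, r, s}.
After b: {p, q, r, s}.

{p, q, r, s}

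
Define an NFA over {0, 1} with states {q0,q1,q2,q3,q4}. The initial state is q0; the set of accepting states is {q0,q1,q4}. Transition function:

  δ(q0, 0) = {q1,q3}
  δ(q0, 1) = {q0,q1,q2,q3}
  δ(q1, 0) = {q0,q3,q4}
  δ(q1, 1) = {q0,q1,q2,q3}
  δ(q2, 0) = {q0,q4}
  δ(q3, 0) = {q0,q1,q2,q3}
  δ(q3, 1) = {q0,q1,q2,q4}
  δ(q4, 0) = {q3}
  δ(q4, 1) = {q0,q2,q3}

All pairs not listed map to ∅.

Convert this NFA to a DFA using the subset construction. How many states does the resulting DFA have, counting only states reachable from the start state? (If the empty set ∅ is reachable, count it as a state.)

Start state of the DFA: {q0}.
{q0} --0--> {q1,q3}  [new]
{q0} --1--> {q0,q1,q2,q3}  [new]
{q1,q3} --0--> {q0,q1,q2,q3,q4}  [new]
{q1,q3} --1--> {q0,q1,q2,q3,q4}  [seen]
{q0,q1,q2,q3} --0--> {q0,q1,q2,q3,q4}  [seen]
{q0,q1,q2,q3} --1--> {q0,q1,q2,q3,q4}  [seen]
{q0,q1,q2,q3,q4} --0--> {q0,q1,q2,q3,q4}  [seen]
{q0,q1,q2,q3,q4} --1--> {q0,q1,q2,q3,q4}  [seen]
Reachable DFA states: {q0}, {q1,q3}, {q0,q1,q2,q3}, {q0,q1,q2,q3,q4}.

4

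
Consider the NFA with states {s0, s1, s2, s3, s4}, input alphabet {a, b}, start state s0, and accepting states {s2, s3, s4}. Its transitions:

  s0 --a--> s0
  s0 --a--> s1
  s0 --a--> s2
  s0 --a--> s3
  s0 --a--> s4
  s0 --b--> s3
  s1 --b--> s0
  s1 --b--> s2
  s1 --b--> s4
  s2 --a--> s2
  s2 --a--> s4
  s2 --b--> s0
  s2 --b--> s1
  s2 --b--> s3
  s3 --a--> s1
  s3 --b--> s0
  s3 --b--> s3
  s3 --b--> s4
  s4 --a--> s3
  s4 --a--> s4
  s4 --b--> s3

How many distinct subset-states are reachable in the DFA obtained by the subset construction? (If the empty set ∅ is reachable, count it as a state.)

Start state of the DFA: {s0}.
{s0} --a--> {s0, s1, s2, s3, s4}  [new]
{s0} --b--> {s3}  [new]
{s0, s1, s2, s3, s4} --a--> {s0, s1, s2, s3, s4}  [seen]
{s0, s1, s2, s3, s4} --b--> {s0, s1, s2, s3, s4}  [seen]
{s3} --a--> {s1}  [new]
{s3} --b--> {s0, s3, s4}  [new]
{s1} --a--> ∅  [new]
{s1} --b--> {s0, s2, s4}  [new]
{s0, s3, s4} --a--> {s0, s1, s2, s3, s4}  [seen]
{s0, s3, s4} --b--> {s0, s3, s4}  [seen]
∅ --a--> ∅  [seen]
∅ --b--> ∅  [seen]
{s0, s2, s4} --a--> {s0, s1, s2, s3, s4}  [seen]
{s0, s2, s4} --b--> {s0, s1, s3}  [new]
{s0, s1, s3} --a--> {s0, s1, s2, s3, s4}  [seen]
{s0, s1, s3} --b--> {s0, s2, s3, s4}  [new]
{s0, s2, s3, s4} --a--> {s0, s1, s2, s3, s4}  [seen]
{s0, s2, s3, s4} --b--> {s0, s1, s3, s4}  [new]
{s0, s1, s3, s4} --a--> {s0, s1, s2, s3, s4}  [seen]
{s0, s1, s3, s4} --b--> {s0, s2, s3, s4}  [seen]
Reachable DFA states: {s0}, {s0, s1, s2, s3, s4}, {s3}, {s1}, {s0, s3, s4}, ∅, {s0, s2, s4}, {s0, s1, s3}, {s0, s2, s3, s4}, {s0, s1, s3, s4}.

10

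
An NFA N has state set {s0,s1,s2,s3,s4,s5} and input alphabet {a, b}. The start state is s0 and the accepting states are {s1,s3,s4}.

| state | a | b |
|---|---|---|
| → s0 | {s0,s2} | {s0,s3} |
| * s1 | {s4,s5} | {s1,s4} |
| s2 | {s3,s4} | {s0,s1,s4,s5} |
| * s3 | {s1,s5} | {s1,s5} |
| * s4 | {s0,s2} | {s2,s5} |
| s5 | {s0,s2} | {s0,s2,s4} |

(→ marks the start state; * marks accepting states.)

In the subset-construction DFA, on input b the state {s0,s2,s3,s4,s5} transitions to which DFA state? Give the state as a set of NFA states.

δ(s0,b) = {s0,s3}; δ(s2,b) = {s0,s1,s4,s5}; δ(s3,b) = {s1,s5}; δ(s4,b) = {s2,s5}; δ(s5,b) = {s0,s2,s4}.
Union: {s0,s1,s2,s3,s4,s5}.

{s0,s1,s2,s3,s4,s5}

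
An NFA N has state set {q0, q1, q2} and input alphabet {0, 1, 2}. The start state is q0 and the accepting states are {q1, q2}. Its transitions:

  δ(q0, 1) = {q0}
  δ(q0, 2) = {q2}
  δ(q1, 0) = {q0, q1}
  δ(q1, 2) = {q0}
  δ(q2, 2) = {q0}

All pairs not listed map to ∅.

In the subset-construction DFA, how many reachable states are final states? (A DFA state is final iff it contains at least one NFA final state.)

1

Start state of the DFA: {q0}.
{q0} --0--> ∅  [new]
{q0} --1--> {q0}  [seen]
{q0} --2--> {q2}  [new]
∅ --0--> ∅  [seen]
∅ --1--> ∅  [seen]
∅ --2--> ∅  [seen]
{q2} --0--> ∅  [seen]
{q2} --1--> ∅  [seen]
{q2} --2--> {q0}  [seen]
Reachable DFA states: {q0}, ∅, {q2}.
Accepting DFA states (contain an NFA accepting state): {q2}.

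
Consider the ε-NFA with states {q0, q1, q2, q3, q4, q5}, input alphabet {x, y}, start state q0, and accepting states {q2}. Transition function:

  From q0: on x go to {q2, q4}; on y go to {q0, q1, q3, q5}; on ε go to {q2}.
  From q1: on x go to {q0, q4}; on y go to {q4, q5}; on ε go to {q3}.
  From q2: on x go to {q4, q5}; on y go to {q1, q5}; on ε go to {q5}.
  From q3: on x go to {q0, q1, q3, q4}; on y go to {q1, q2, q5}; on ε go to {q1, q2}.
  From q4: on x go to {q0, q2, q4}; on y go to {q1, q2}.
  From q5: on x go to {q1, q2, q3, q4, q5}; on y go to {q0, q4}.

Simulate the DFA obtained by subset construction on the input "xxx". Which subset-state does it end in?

{q0, q1, q2, q3, q4, q5}

Start: {q0, q2, q5}.
δ(q0,x) = {q2, q4}; δ(q2,x) = {q4, q5}; δ(q5,x) = {q1, q2, q3, q4, q5}.
Union: {q1, q2, q3, q4, q5}.
After x: {q1, q2, q3, q4, q5}.
δ(q1,x) = {q0, q4}; δ(q2,x) = {q4, q5}; δ(q3,x) = {q0, q1, q3, q4}; δ(q4,x) = {q0, q2, q4}; δ(q5,x) = {q1, q2, q3, q4, q5}.
Union: {q0, q1, q2, q3, q4, q5}.
After x: {q0, q1, q2, q3, q4, q5}.
δ(q0,x) = {q2, q4}; δ(q1,x) = {q0, q4}; δ(q2,x) = {q4, q5}; δ(q3,x) = {q0, q1, q3, q4}; δ(q4,x) = {q0, q2, q4}; δ(q5,x) = {q1, q2, q3, q4, q5}.
Union: {q0, q1, q2, q3, q4, q5}.
After x: {q0, q1, q2, q3, q4, q5}.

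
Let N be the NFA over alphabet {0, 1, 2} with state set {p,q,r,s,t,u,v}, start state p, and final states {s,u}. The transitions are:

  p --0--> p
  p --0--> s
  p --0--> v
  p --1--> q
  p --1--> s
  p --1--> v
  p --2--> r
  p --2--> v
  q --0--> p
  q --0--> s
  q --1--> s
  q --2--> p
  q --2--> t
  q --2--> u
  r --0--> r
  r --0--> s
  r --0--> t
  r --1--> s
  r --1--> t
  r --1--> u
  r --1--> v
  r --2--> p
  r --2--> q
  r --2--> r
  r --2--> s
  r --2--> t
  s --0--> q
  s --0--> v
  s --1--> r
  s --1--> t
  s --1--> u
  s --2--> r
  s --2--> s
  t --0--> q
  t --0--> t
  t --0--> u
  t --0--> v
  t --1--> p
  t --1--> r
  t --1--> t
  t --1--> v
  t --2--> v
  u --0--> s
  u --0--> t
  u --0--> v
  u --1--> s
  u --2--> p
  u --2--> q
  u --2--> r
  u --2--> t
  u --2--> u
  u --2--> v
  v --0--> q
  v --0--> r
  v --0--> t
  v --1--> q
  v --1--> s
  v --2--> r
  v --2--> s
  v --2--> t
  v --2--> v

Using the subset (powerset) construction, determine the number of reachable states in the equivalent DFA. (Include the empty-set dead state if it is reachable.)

Start state of the DFA: {p}.
{p} --0--> {p,s,v}  [new]
{p} --1--> {q,s,v}  [new]
{p} --2--> {r,v}  [new]
{p,s,v} --0--> {p,q,r,s,t,v}  [new]
{p,s,v} --1--> {q,r,s,t,u,v}  [new]
{p,s,v} --2--> {r,s,t,v}  [new]
{q,s,v} --0--> {p,q,r,s,t,v}  [seen]
{q,s,v} --1--> {q,r,s,t,u}  [new]
{q,s,v} --2--> {p,r,s,t,u,v}  [new]
{r,v} --0--> {q,r,s,t}  [new]
{r,v} --1--> {q,s,t,u,v}  [new]
{r,v} --2--> {p,q,r,s,t,v}  [seen]
{p,q,r,s,t,v} --0--> {p,q,r,s,t,u,v}  [new]
{p,q,r,s,t,v} --1--> {p,q,r,s,t,u,v}  [seen]
{p,q,r,s,t,v} --2--> {p,q,r,s,t,u,v}  [seen]
{q,r,s,t,u,v} --0--> {p,q,r,s,t,u,v}  [seen]
{q,r,s,t,u,v} --1--> {p,q,r,s,t,u,v}  [seen]
{q,r,s,t,u,v} --2--> {p,q,r,s,t,u,v}  [seen]
{r,s,t,v} --0--> {q,r,s,t,u,v}  [seen]
{r,s,t,v} --1--> {p,q,r,s,t,u,v}  [seen]
{r,s,t,v} --2--> {p,q,r,s,t,v}  [seen]
{q,r,s,t,u} --0--> {p,q,r,s,t,u,v}  [seen]
{q,r,s,t,u} --1--> {p,r,s,t,u,v}  [seen]
{q,r,s,t,u} --2--> {p,q,r,s,t,u,v}  [seen]
{p,r,s,t,u,v} --0--> {p,q,r,s,t,u,v}  [seen]
{p,r,s,t,u,v} --1--> {p,q,r,s,t,u,v}  [seen]
{p,r,s,t,u,v} --2--> {p,q,r,s,t,u,v}  [seen]
{q,r,s,t} --0--> {p,q,r,s,t,u,v}  [seen]
{q,r,s,t} --1--> {p,r,s,t,u,v}  [seen]
{q,r,s,t} --2--> {p,q,r,s,t,u,v}  [seen]
{q,s,t,u,v} --0--> {p,q,r,s,t,u,v}  [seen]
{q,s,t,u,v} --1--> {p,q,r,s,t,u,v}  [seen]
{q,s,t,u,v} --2--> {p,q,r,s,t,u,v}  [seen]
{p,q,r,s,t,u,v} --0--> {p,q,r,s,t,u,v}  [seen]
{p,q,r,s,t,u,v} --1--> {p,q,r,s,t,u,v}  [seen]
{p,q,r,s,t,u,v} --2--> {p,q,r,s,t,u,v}  [seen]
Reachable DFA states: {p}, {p,s,v}, {q,s,v}, {r,v}, {p,q,r,s,t,v}, {q,r,s,t,u,v}, {r,s,t,v}, {q,r,s,t,u}, {p,r,s,t,u,v}, {q,r,s,t}, {q,s,t,u,v}, {p,q,r,s,t,u,v}.

12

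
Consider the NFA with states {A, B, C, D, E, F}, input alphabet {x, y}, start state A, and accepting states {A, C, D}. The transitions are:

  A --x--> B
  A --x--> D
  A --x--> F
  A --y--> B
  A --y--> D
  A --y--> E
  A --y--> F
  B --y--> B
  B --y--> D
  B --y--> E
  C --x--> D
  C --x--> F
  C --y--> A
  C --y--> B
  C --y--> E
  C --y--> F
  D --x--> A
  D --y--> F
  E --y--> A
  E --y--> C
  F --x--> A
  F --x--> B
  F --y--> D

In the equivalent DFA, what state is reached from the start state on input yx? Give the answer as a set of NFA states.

{A, B}

Start: {A}.
δ(A,y) = {B, D, E, F}.
Union: {B, D, E, F}.
After y: {B, D, E, F}.
δ(B,x) = ∅; δ(D,x) = {A}; δ(E,x) = ∅; δ(F,x) = {A, B}.
Union: {A, B}.
After x: {A, B}.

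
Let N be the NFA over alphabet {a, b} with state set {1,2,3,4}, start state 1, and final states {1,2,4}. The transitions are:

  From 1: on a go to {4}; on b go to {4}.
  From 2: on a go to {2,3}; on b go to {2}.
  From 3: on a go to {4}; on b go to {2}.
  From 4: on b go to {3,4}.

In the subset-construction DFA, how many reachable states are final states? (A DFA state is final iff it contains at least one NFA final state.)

Start state of the DFA: {1}.
{1} --a--> {4}  [new]
{1} --b--> {4}  [seen]
{4} --a--> ∅  [new]
{4} --b--> {3,4}  [new]
∅ --a--> ∅  [seen]
∅ --b--> ∅  [seen]
{3,4} --a--> {4}  [seen]
{3,4} --b--> {2,3,4}  [new]
{2,3,4} --a--> {2,3,4}  [seen]
{2,3,4} --b--> {2,3,4}  [seen]
Reachable DFA states: {1}, {4}, ∅, {3,4}, {2,3,4}.
Accepting DFA states (contain an NFA accepting state): {1}, {4}, {3,4}, {2,3,4}.

4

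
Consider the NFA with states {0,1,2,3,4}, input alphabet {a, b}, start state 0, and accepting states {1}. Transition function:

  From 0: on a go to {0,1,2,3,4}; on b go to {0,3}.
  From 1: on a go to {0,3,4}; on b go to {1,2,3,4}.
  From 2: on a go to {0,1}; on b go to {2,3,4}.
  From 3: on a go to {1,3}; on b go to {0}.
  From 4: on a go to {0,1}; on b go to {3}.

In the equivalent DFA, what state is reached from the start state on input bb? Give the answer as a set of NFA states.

{0,3}

Start: {0}.
δ(0,b) = {0,3}.
Union: {0,3}.
After b: {0,3}.
δ(0,b) = {0,3}; δ(3,b) = {0}.
Union: {0,3}.
After b: {0,3}.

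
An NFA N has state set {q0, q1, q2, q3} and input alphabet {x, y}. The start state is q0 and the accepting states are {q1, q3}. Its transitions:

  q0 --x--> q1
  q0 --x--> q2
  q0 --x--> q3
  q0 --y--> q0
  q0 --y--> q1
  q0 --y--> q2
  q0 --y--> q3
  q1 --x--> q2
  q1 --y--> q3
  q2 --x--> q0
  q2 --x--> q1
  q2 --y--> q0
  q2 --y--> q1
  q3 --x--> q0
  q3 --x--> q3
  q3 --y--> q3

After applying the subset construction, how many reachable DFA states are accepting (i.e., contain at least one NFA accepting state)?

3

Start state of the DFA: {q0}.
{q0} --x--> {q1, q2, q3}  [new]
{q0} --y--> {q0, q1, q2, q3}  [new]
{q1, q2, q3} --x--> {q0, q1, q2, q3}  [seen]
{q1, q2, q3} --y--> {q0, q1, q3}  [new]
{q0, q1, q2, q3} --x--> {q0, q1, q2, q3}  [seen]
{q0, q1, q2, q3} --y--> {q0, q1, q2, q3}  [seen]
{q0, q1, q3} --x--> {q0, q1, q2, q3}  [seen]
{q0, q1, q3} --y--> {q0, q1, q2, q3}  [seen]
Reachable DFA states: {q0}, {q1, q2, q3}, {q0, q1, q2, q3}, {q0, q1, q3}.
Accepting DFA states (contain an NFA accepting state): {q1, q2, q3}, {q0, q1, q2, q3}, {q0, q1, q3}.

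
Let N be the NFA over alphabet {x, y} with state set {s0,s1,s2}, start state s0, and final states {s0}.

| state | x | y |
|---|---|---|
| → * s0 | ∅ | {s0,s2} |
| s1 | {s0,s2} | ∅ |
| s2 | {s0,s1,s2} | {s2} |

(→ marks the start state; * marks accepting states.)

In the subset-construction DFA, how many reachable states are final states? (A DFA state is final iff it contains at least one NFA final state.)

Start state of the DFA: {s0}.
{s0} --x--> ∅  [new]
{s0} --y--> {s0,s2}  [new]
∅ --x--> ∅  [seen]
∅ --y--> ∅  [seen]
{s0,s2} --x--> {s0,s1,s2}  [new]
{s0,s2} --y--> {s0,s2}  [seen]
{s0,s1,s2} --x--> {s0,s1,s2}  [seen]
{s0,s1,s2} --y--> {s0,s2}  [seen]
Reachable DFA states: {s0}, ∅, {s0,s2}, {s0,s1,s2}.
Accepting DFA states (contain an NFA accepting state): {s0}, {s0,s2}, {s0,s1,s2}.

3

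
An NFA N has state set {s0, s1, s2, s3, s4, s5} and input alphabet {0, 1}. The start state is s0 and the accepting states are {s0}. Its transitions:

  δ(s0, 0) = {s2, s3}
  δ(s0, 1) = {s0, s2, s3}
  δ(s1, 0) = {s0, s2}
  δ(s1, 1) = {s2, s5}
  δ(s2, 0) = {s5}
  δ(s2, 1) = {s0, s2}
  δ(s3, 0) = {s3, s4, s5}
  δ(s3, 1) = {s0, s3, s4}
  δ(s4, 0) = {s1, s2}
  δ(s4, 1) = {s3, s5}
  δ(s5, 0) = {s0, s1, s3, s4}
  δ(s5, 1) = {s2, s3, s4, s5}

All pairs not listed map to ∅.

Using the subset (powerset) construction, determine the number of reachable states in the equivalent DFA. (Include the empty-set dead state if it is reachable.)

9

Start state of the DFA: {s0}.
{s0} --0--> {s2, s3}  [new]
{s0} --1--> {s0, s2, s3}  [new]
{s2, s3} --0--> {s3, s4, s5}  [new]
{s2, s3} --1--> {s0, s2, s3, s4}  [new]
{s0, s2, s3} --0--> {s2, s3, s4, s5}  [new]
{s0, s2, s3} --1--> {s0, s2, s3, s4}  [seen]
{s3, s4, s5} --0--> {s0, s1, s2, s3, s4, s5}  [new]
{s3, s4, s5} --1--> {s0, s2, s3, s4, s5}  [new]
{s0, s2, s3, s4} --0--> {s1, s2, s3, s4, s5}  [new]
{s0, s2, s3, s4} --1--> {s0, s2, s3, s4, s5}  [seen]
{s2, s3, s4, s5} --0--> {s0, s1, s2, s3, s4, s5}  [seen]
{s2, s3, s4, s5} --1--> {s0, s2, s3, s4, s5}  [seen]
{s0, s1, s2, s3, s4, s5} --0--> {s0, s1, s2, s3, s4, s5}  [seen]
{s0, s1, s2, s3, s4, s5} --1--> {s0, s2, s3, s4, s5}  [seen]
{s0, s2, s3, s4, s5} --0--> {s0, s1, s2, s3, s4, s5}  [seen]
{s0, s2, s3, s4, s5} --1--> {s0, s2, s3, s4, s5}  [seen]
{s1, s2, s3, s4, s5} --0--> {s0, s1, s2, s3, s4, s5}  [seen]
{s1, s2, s3, s4, s5} --1--> {s0, s2, s3, s4, s5}  [seen]
Reachable DFA states: {s0}, {s2, s3}, {s0, s2, s3}, {s3, s4, s5}, {s0, s2, s3, s4}, {s2, s3, s4, s5}, {s0, s1, s2, s3, s4, s5}, {s0, s2, s3, s4, s5}, {s1, s2, s3, s4, s5}.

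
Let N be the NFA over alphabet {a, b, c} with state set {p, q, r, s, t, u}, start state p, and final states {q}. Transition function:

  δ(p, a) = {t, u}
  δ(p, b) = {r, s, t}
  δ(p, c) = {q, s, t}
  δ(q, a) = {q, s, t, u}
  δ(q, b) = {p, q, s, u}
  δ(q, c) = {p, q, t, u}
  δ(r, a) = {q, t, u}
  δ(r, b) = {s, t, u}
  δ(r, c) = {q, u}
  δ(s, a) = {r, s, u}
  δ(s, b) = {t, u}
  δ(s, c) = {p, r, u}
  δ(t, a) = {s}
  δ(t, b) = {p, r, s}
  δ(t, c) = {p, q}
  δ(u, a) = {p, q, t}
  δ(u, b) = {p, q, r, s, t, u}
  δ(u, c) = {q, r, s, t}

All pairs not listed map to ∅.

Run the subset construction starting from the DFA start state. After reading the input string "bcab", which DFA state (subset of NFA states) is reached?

Start: {p}.
δ(p,b) = {r, s, t}.
Union: {r, s, t}.
After b: {r, s, t}.
δ(r,c) = {q, u}; δ(s,c) = {p, r, u}; δ(t,c) = {p, q}.
Union: {p, q, r, u}.
After c: {p, q, r, u}.
δ(p,a) = {t, u}; δ(q,a) = {q, s, t, u}; δ(r,a) = {q, t, u}; δ(u,a) = {p, q, t}.
Union: {p, q, s, t, u}.
After a: {p, q, s, t, u}.
δ(p,b) = {r, s, t}; δ(q,b) = {p, q, s, u}; δ(s,b) = {t, u}; δ(t,b) = {p, r, s}; δ(u,b) = {p, q, r, s, t, u}.
Union: {p, q, r, s, t, u}.
After b: {p, q, r, s, t, u}.

{p, q, r, s, t, u}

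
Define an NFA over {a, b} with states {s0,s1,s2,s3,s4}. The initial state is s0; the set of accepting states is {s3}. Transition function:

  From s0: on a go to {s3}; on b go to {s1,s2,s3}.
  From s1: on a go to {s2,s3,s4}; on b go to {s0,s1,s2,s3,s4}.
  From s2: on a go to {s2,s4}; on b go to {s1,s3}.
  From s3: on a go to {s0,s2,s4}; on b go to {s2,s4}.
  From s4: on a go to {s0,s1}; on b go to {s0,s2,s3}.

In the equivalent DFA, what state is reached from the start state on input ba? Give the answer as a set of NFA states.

{s0,s2,s3,s4}

Start: {s0}.
δ(s0,b) = {s1,s2,s3}.
Union: {s1,s2,s3}.
After b: {s1,s2,s3}.
δ(s1,a) = {s2,s3,s4}; δ(s2,a) = {s2,s4}; δ(s3,a) = {s0,s2,s4}.
Union: {s0,s2,s3,s4}.
After a: {s0,s2,s3,s4}.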